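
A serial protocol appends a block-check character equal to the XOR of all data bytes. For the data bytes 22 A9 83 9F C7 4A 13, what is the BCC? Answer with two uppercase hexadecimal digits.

XOR the bytes together:
  start with 0x22
  0x22 ⊕ 0xA9 = 0x8B
  0x8B ⊕ 0x83 = 0x08
  0x08 ⊕ 0x9F = 0x97
  0x97 ⊕ 0xC7 = 0x50
  0x50 ⊕ 0x4A = 0x1A
  0x1A ⊕ 0x13 = 0x09

09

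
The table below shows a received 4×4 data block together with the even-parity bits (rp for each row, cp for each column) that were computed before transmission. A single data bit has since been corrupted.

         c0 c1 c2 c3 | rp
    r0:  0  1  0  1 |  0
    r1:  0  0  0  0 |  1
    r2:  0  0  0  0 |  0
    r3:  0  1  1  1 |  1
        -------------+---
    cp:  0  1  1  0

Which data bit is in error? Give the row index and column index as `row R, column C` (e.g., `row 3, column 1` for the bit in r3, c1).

Recompute each row's even parity and compare to rp:
  r0: data parity 0, sent rp 0 → ok
  r1: data parity 0, sent rp 1 → mismatch
  r2: data parity 0, sent rp 0 → ok
  r3: data parity 1, sent rp 1 → ok
Recompute each column's even parity and compare to cp:
  c0: data parity 0, sent cp 0 → ok
  c1: data parity 0, sent cp 1 → mismatch
  c2: data parity 1, sent cp 1 → ok
  c3: data parity 0, sent cp 0 → ok
Exactly one row (r1) and one column (c1) fail → the flipped bit is at their intersection.

row 1, column 1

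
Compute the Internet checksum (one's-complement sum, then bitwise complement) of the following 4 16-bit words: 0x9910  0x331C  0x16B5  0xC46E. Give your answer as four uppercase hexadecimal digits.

58AF

One's-complement addition (fold any carry out of bit 15 back into bit 0):
  0x9910 + 0x331C = 0x0CC2C
  0xCC2C + 0x16B5 = 0x0E2E1
  0xE2E1 + 0xC46E = 0x1A74F → wrap carry → 0xA750
One's-complement sum = 0xA750.
Checksum = ~0xA750 & 0xFFFF = 0x58AF.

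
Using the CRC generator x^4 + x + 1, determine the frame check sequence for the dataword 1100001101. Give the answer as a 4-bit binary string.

Append 4 zeros: 11000011010000. Divide by 10011 (XOR where the leading bit is 1):
  pos 0: 11000 XOR 10011 = 01011
  pos 1: 10110 XOR 10011 = 00101
  pos 3: 10111 XOR 10011 = 00100
  pos 5: 10001 XOR 10011 = 00010
  pos 8: 10000 XOR 10011 = 00011
Remainder (last 4 bits) = 0110. This is the CRC / FCS.

0110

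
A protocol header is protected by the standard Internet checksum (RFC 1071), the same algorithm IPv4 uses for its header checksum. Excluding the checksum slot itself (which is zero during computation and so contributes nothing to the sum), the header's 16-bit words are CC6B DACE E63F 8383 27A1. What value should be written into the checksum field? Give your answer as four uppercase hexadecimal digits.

One's-complement addition (fold any carry out of bit 15 back into bit 0):
  0xCC6B + 0xDACE = 0x1A739 → wrap carry → 0xA73A
  0xA73A + 0xE63F = 0x18D79 → wrap carry → 0x8D7A
  0x8D7A + 0x8383 = 0x110FD → wrap carry → 0x10FE
  0x10FE + 0x27A1 = 0x0389F
One's-complement sum = 0x389F.
Checksum = ~0x389F & 0xFFFF = 0xC760.

C760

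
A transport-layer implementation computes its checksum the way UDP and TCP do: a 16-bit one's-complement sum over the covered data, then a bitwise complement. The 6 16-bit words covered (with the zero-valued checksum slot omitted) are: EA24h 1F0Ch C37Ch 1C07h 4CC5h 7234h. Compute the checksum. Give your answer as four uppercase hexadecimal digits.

One's-complement addition (fold any carry out of bit 15 back into bit 0):
  0xEA24 + 0x1F0C = 0x10930 → wrap carry → 0x0931
  0x0931 + 0xC37C = 0x0CCAD
  0xCCAD + 0x1C07 = 0x0E8B4
  0xE8B4 + 0x4CC5 = 0x13579 → wrap carry → 0x357A
  0x357A + 0x7234 = 0x0A7AE
One's-complement sum = 0xA7AE.
Checksum = ~0xA7AE & 0xFFFF = 0x5851.

5851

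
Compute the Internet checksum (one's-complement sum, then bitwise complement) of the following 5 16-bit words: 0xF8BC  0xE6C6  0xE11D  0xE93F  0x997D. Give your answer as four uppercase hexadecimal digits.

BCA0

One's-complement addition (fold any carry out of bit 15 back into bit 0):
  0xF8BC + 0xE6C6 = 0x1DF82 → wrap carry → 0xDF83
  0xDF83 + 0xE11D = 0x1C0A0 → wrap carry → 0xC0A1
  0xC0A1 + 0xE93F = 0x1A9E0 → wrap carry → 0xA9E1
  0xA9E1 + 0x997D = 0x1435E → wrap carry → 0x435F
One's-complement sum = 0x435F.
Checksum = ~0x435F & 0xFFFF = 0xBCA0.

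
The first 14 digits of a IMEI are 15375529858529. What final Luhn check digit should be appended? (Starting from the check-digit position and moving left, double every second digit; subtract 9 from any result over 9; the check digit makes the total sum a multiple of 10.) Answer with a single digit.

Partial digits right→left: 9 2 5 8 5 8 9 2 5 5 7 3 5 1
Double every second digit counting from the check-digit position (so the 1st, 3rd, 5th, ... of the partial from the right).
  doubled (with −9 where >9): 9 1 1 9 1 5 1 → sum 27
  kept as-is: 2 8 8 2 5 3 1 → sum 29
Total = 27 + 29 = 56.
Check digit = (10 − (56 mod 10)) mod 10 = 4.

4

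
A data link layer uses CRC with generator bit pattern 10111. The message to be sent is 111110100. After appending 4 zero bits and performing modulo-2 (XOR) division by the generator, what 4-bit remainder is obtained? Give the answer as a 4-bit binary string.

1100

Append 4 zeros: 1111101000000. Divide by 10111 (XOR where the leading bit is 1):
  pos 0: 11111 XOR 10111 = 01000
  pos 1: 10000 XOR 10111 = 00111
  pos 3: 11110 XOR 10111 = 01001
  pos 4: 10010 XOR 10111 = 00101
  pos 6: 10100 XOR 10111 = 00011
Remainder (last 4 bits) = 1100. This is the CRC / FCS.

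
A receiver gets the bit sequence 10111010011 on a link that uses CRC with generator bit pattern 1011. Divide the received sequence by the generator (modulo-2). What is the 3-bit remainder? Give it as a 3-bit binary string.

Modulo-2 division of 10111010011 by 1011:
  pos 0: 1011 XOR 1011 = 0000
  pos 4: 1010 XOR 1011 = 0001
  pos 7: 1011 XOR 1011 = 0000
Remainder = 000 (zero — the frame passes the CRC check).

000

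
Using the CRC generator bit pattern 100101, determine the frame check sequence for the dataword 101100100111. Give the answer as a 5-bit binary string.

Append 5 zeros: 10110010011100000. Divide by 100101 (XOR where the leading bit is 1):
  pos 0: 101100 XOR 100101 = 001001
  pos 2: 100110 XOR 100101 = 000011
  pos 6: 110111 XOR 100101 = 010010
  pos 7: 100100 XOR 100101 = 000001
Remainder (last 5 bits) = 10000. This is the CRC / FCS.

10000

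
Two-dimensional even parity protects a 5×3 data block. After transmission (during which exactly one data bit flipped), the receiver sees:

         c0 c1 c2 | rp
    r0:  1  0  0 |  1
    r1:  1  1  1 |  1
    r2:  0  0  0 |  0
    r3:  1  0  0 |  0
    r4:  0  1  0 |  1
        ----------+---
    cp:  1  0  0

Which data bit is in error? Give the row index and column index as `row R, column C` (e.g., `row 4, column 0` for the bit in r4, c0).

Recompute each row's even parity and compare to rp:
  r0: data parity 1, sent rp 1 → ok
  r1: data parity 1, sent rp 1 → ok
  r2: data parity 0, sent rp 0 → ok
  r3: data parity 1, sent rp 0 → mismatch
  r4: data parity 1, sent rp 1 → ok
Recompute each column's even parity and compare to cp:
  c0: data parity 1, sent cp 1 → ok
  c1: data parity 0, sent cp 0 → ok
  c2: data parity 1, sent cp 0 → mismatch
Exactly one row (r3) and one column (c2) fail → the flipped bit is at their intersection.

row 3, column 2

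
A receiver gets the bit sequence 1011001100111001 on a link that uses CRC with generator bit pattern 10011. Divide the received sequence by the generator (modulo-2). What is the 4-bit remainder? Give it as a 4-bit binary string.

Modulo-2 division of 1011001100111001 by 10011:
  pos 0: 10110 XOR 10011 = 00101
  pos 2: 10101 XOR 10011 = 00110
  pos 4: 11010 XOR 10011 = 01001
  pos 5: 10010 XOR 10011 = 00001
  pos 9: 11110 XOR 10011 = 01101
  pos 10: 11010 XOR 10011 = 01001
  pos 11: 10011 XOR 10011 = 00000
Remainder = 0000 (zero — the frame passes the CRC check).

0000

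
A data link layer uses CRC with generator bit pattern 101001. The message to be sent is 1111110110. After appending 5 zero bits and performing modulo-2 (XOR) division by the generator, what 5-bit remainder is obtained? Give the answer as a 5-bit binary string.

10110

Append 5 zeros: 111111011000000. Divide by 101001 (XOR where the leading bit is 1):
  pos 0: 111111 XOR 101001 = 010110
  pos 1: 101100 XOR 101001 = 000101
  pos 4: 101110 XOR 101001 = 000111
  pos 7: 111000 XOR 101001 = 010001
  pos 8: 100010 XOR 101001 = 001011
Remainder (last 5 bits) = 10110. This is the CRC / FCS.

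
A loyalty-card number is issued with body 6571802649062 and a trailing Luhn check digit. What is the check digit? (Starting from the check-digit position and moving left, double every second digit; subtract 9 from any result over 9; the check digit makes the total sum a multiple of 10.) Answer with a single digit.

2

Partial digits right→left: 2 6 0 9 4 6 2 0 8 1 7 5 6
Double every second digit counting from the check-digit position (so the 1st, 3rd, 5th, ... of the partial from the right).
  doubled (with −9 where >9): 4 0 8 4 7 5 3 → sum 31
  kept as-is: 6 9 6 0 1 5 → sum 27
Total = 31 + 27 = 58.
Check digit = (10 − (58 mod 10)) mod 10 = 2.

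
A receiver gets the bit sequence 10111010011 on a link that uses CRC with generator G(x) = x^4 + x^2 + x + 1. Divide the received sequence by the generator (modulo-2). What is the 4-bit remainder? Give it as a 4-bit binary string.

Modulo-2 division of 10111010011 by 10111:
  pos 0: 10111 XOR 10111 = 00000
  pos 6: 10011 XOR 10111 = 00100
Remainder = 0100 (nonzero — an error is detected).

0100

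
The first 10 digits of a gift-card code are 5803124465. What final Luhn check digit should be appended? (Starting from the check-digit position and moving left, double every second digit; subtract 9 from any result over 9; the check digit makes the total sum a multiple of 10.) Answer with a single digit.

8

Partial digits right→left: 5 6 4 4 2 1 3 0 8 5
Double every second digit counting from the check-digit position (so the 1st, 3rd, 5th, ... of the partial from the right).
  doubled (with −9 where >9): 1 8 4 6 7 → sum 26
  kept as-is: 6 4 1 0 5 → sum 16
Total = 26 + 16 = 42.
Check digit = (10 − (42 mod 10)) mod 10 = 8.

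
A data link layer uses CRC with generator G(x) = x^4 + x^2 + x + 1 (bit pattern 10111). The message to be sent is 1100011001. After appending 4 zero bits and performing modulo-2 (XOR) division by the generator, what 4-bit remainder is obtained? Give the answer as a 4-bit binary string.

0001

Append 4 zeros: 11000110010000. Divide by 10111 (XOR where the leading bit is 1):
  pos 0: 11000 XOR 10111 = 01111
  pos 1: 11111 XOR 10111 = 01000
  pos 2: 10001 XOR 10111 = 00110
  pos 4: 11000 XOR 10111 = 01111
  pos 5: 11111 XOR 10111 = 01000
  pos 6: 10000 XOR 10111 = 00111
  pos 8: 11100 XOR 10111 = 01011
  pos 9: 10110 XOR 10111 = 00001
Remainder (last 4 bits) = 0001. This is the CRC / FCS.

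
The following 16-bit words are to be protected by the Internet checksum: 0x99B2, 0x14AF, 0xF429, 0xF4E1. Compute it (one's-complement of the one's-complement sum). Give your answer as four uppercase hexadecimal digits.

6892

One's-complement addition (fold any carry out of bit 15 back into bit 0):
  0x99B2 + 0x14AF = 0x0AE61
  0xAE61 + 0xF429 = 0x1A28A → wrap carry → 0xA28B
  0xA28B + 0xF4E1 = 0x1976C → wrap carry → 0x976D
One's-complement sum = 0x976D.
Checksum = ~0x976D & 0xFFFF = 0x6892.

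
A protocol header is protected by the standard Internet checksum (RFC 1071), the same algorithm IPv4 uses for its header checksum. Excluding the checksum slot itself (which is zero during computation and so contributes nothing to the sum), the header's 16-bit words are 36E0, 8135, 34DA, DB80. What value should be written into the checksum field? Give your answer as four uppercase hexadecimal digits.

One's-complement addition (fold any carry out of bit 15 back into bit 0):
  0x36E0 + 0x8135 = 0x0B815
  0xB815 + 0x34DA = 0x0ECEF
  0xECEF + 0xDB80 = 0x1C86F → wrap carry → 0xC870
One's-complement sum = 0xC870.
Checksum = ~0xC870 & 0xFFFF = 0x378F.

378F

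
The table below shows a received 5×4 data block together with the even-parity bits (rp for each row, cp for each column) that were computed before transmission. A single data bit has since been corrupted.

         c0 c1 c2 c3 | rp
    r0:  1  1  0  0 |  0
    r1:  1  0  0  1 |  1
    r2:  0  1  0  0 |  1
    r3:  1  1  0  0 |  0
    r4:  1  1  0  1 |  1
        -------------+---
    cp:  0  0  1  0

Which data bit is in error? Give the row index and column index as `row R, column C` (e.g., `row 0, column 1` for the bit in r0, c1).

Recompute each row's even parity and compare to rp:
  r0: data parity 0, sent rp 0 → ok
  r1: data parity 0, sent rp 1 → mismatch
  r2: data parity 1, sent rp 1 → ok
  r3: data parity 0, sent rp 0 → ok
  r4: data parity 1, sent rp 1 → ok
Recompute each column's even parity and compare to cp:
  c0: data parity 0, sent cp 0 → ok
  c1: data parity 0, sent cp 0 → ok
  c2: data parity 0, sent cp 1 → mismatch
  c3: data parity 0, sent cp 0 → ok
Exactly one row (r1) and one column (c2) fail → the flipped bit is at their intersection.

row 1, column 2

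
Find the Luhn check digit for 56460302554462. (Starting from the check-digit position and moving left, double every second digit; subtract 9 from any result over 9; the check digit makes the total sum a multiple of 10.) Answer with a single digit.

7

Partial digits right→left: 2 6 4 4 5 5 2 0 3 0 6 4 6 5
Double every second digit counting from the check-digit position (so the 1st, 3rd, 5th, ... of the partial from the right).
  doubled (with −9 where >9): 4 8 1 4 6 3 3 → sum 29
  kept as-is: 6 4 5 0 0 4 5 → sum 24
Total = 29 + 24 = 53.
Check digit = (10 − (53 mod 10)) mod 10 = 7.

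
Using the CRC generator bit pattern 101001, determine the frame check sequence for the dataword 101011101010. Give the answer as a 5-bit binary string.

00101

Append 5 zeros: 10101110101000000. Divide by 101001 (XOR where the leading bit is 1):
  pos 0: 101011 XOR 101001 = 000010
  pos 4: 101010 XOR 101001 = 000011
  pos 8: 111000 XOR 101001 = 010001
  pos 9: 100010 XOR 101001 = 001011
  pos 11: 101100 XOR 101001 = 000101
Remainder (last 5 bits) = 00101. This is the CRC / FCS.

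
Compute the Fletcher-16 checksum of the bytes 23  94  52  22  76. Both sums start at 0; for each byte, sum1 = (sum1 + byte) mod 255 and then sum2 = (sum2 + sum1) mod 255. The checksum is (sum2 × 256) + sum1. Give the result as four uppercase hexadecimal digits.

Running sums (mod 255):
  after byte 0 (23): sum1=23, sum2=23
  after byte 1 (94): sum1=117, sum2=140
  after byte 2 (52): sum1=169, sum2=54
  after byte 3 (22): sum1=191, sum2=245
  after byte 4 (76): sum1=12, sum2=2
Checksum = sum2·256 + sum1 = 2·256 + 12 = 524 = 0x020C.

020C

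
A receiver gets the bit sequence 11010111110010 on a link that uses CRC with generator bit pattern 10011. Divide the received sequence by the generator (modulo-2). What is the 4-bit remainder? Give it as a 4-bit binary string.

0000

Modulo-2 division of 11010111110010 by 10011:
  pos 0: 11010 XOR 10011 = 01001
  pos 1: 10011 XOR 10011 = 00000
  pos 6: 11110 XOR 10011 = 01101
  pos 7: 11010 XOR 10011 = 01001
  pos 8: 10011 XOR 10011 = 00000
Remainder = 0000 (zero — the frame passes the CRC check).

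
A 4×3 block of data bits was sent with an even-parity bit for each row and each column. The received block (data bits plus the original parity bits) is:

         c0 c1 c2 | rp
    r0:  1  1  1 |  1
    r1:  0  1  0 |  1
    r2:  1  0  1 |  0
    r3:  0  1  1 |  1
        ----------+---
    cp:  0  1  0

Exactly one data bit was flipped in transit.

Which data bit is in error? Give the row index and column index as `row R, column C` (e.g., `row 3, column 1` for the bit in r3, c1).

Recompute each row's even parity and compare to rp:
  r0: data parity 1, sent rp 1 → ok
  r1: data parity 1, sent rp 1 → ok
  r2: data parity 0, sent rp 0 → ok
  r3: data parity 0, sent rp 1 → mismatch
Recompute each column's even parity and compare to cp:
  c0: data parity 0, sent cp 0 → ok
  c1: data parity 1, sent cp 1 → ok
  c2: data parity 1, sent cp 0 → mismatch
Exactly one row (r3) and one column (c2) fail → the flipped bit is at their intersection.

row 3, column 2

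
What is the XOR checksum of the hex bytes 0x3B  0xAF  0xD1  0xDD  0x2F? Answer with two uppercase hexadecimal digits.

B7

XOR the bytes together:
  start with 0x3B
  0x3B ⊕ 0xAF = 0x94
  0x94 ⊕ 0xD1 = 0x45
  0x45 ⊕ 0xDD = 0x98
  0x98 ⊕ 0x2F = 0xB7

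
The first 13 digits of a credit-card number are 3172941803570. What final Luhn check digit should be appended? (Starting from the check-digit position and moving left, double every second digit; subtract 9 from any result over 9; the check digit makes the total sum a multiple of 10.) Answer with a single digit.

Partial digits right→left: 0 7 5 3 0 8 1 4 9 2 7 1 3
Double every second digit counting from the check-digit position (so the 1st, 3rd, 5th, ... of the partial from the right).
  doubled (with −9 where >9): 0 1 0 2 9 5 6 → sum 23
  kept as-is: 7 3 8 4 2 1 → sum 25
Total = 23 + 25 = 48.
Check digit = (10 − (48 mod 10)) mod 10 = 2.

2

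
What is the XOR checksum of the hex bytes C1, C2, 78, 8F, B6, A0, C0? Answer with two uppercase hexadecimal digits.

22

XOR the bytes together:
  start with 0xC1
  0xC1 ⊕ 0xC2 = 0x03
  0x03 ⊕ 0x78 = 0x7B
  0x7B ⊕ 0x8F = 0xF4
  0xF4 ⊕ 0xB6 = 0x42
  0x42 ⊕ 0xA0 = 0xE2
  0xE2 ⊕ 0xC0 = 0x22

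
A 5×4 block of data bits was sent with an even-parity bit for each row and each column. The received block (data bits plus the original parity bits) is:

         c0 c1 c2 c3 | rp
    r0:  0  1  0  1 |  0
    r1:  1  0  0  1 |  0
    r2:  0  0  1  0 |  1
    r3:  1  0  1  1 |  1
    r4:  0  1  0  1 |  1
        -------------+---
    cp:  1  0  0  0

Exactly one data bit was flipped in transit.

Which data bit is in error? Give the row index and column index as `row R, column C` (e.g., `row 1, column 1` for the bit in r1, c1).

row 4, column 0

Recompute each row's even parity and compare to rp:
  r0: data parity 0, sent rp 0 → ok
  r1: data parity 0, sent rp 0 → ok
  r2: data parity 1, sent rp 1 → ok
  r3: data parity 1, sent rp 1 → ok
  r4: data parity 0, sent rp 1 → mismatch
Recompute each column's even parity and compare to cp:
  c0: data parity 0, sent cp 1 → mismatch
  c1: data parity 0, sent cp 0 → ok
  c2: data parity 0, sent cp 0 → ok
  c3: data parity 0, sent cp 0 → ok
Exactly one row (r4) and one column (c0) fail → the flipped bit is at their intersection.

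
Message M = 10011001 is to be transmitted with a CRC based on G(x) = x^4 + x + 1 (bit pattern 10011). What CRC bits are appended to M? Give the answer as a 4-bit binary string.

Append 4 zeros: 100110010000. Divide by 10011 (XOR where the leading bit is 1):
  pos 0: 10011 XOR 10011 = 00000
  pos 7: 10000 XOR 10011 = 00011
Remainder (last 4 bits) = 0011. This is the CRC / FCS.

0011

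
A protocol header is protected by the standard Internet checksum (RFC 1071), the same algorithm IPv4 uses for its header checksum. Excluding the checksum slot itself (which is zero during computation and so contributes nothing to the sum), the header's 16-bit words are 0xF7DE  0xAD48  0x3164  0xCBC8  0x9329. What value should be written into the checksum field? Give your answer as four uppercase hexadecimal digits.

One's-complement addition (fold any carry out of bit 15 back into bit 0):
  0xF7DE + 0xAD48 = 0x1A526 → wrap carry → 0xA527
  0xA527 + 0x3164 = 0x0D68B
  0xD68B + 0xCBC8 = 0x1A253 → wrap carry → 0xA254
  0xA254 + 0x9329 = 0x1357D → wrap carry → 0x357E
One's-complement sum = 0x357E.
Checksum = ~0x357E & 0xFFFF = 0xCA81.

CA81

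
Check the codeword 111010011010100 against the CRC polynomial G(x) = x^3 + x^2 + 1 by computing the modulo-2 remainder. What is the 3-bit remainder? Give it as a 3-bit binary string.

Modulo-2 division of 111010011010100 by 1101:
  pos 0: 1110 XOR 1101 = 0011
  pos 2: 1110 XOR 1101 = 0011
  pos 4: 1101 XOR 1101 = 0000
  pos 8: 1010 XOR 1101 = 0111
  pos 9: 1111 XOR 1101 = 0010
  pos 11: 1000 XOR 1101 = 0101
Remainder = 101 (nonzero — an error is detected).

101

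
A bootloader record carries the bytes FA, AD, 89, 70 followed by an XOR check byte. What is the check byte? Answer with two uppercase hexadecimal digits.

XOR the bytes together:
  start with 0xFA
  0xFA ⊕ 0xAD = 0x57
  0x57 ⊕ 0x89 = 0xDE
  0xDE ⊕ 0x70 = 0xAE

AE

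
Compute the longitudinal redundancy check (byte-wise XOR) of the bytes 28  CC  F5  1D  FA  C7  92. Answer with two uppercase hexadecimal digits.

A3

XOR the bytes together:
  start with 0x28
  0x28 ⊕ 0xCC = 0xE4
  0xE4 ⊕ 0xF5 = 0x11
  0x11 ⊕ 0x1D = 0x0C
  0x0C ⊕ 0xFA = 0xF6
  0xF6 ⊕ 0xC7 = 0x31
  0x31 ⊕ 0x92 = 0xA3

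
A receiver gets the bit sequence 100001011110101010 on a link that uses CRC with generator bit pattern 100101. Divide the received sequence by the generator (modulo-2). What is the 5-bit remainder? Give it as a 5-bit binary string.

00000

Modulo-2 division of 100001011110101010 by 100101:
  pos 0: 100001 XOR 100101 = 000100
  pos 3: 100011 XOR 100101 = 000110
  pos 6: 110110 XOR 100101 = 010011
  pos 7: 100111 XOR 100101 = 000010
  pos 11: 100101 XOR 100101 = 000000
Remainder = 00000 (zero — the frame passes the CRC check).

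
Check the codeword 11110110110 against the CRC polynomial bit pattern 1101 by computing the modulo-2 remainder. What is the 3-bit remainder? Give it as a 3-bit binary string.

Modulo-2 division of 11110110110 by 1101:
  pos 0: 1111 XOR 1101 = 0010
  pos 2: 1001 XOR 1101 = 0100
  pos 3: 1001 XOR 1101 = 0100
  pos 4: 1000 XOR 1101 = 0101
  pos 5: 1011 XOR 1101 = 0110
  pos 6: 1101 XOR 1101 = 0000
Remainder = 000 (zero — the frame passes the CRC check).

000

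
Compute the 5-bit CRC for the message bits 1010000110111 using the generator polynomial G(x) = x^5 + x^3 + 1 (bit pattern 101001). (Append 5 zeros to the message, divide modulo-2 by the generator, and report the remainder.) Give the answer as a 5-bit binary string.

00110

Append 5 zeros: 101000011011100000. Divide by 101001 (XOR where the leading bit is 1):
  pos 0: 101000 XOR 101001 = 000001
  pos 5: 101101 XOR 101001 = 000100
  pos 8: 100110 XOR 101001 = 001111
  pos 10: 111100 XOR 101001 = 010101
  pos 11: 101010 XOR 101001 = 000011
Remainder (last 5 bits) = 00110. This is the CRC / FCS.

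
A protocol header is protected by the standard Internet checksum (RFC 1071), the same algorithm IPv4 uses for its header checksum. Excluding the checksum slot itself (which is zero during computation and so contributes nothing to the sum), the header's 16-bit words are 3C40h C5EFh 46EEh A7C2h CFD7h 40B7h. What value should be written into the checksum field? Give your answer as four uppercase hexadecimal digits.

FE8F

One's-complement addition (fold any carry out of bit 15 back into bit 0):
  0x3C40 + 0xC5EF = 0x1022F → wrap carry → 0x0230
  0x0230 + 0x46EE = 0x0491E
  0x491E + 0xA7C2 = 0x0F0E0
  0xF0E0 + 0xCFD7 = 0x1C0B7 → wrap carry → 0xC0B8
  0xC0B8 + 0x40B7 = 0x1016F → wrap carry → 0x0170
One's-complement sum = 0x0170.
Checksum = ~0x0170 & 0xFFFF = 0xFE8F.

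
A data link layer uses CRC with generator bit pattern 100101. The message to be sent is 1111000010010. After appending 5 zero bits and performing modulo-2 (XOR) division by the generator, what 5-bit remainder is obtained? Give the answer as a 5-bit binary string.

11010

Append 5 zeros: 111100001001000000. Divide by 100101 (XOR where the leading bit is 1):
  pos 0: 111100 XOR 100101 = 011001
  pos 1: 110010 XOR 100101 = 010111
  pos 2: 101110 XOR 100101 = 001011
  pos 4: 101110 XOR 100101 = 001011
  pos 6: 101101 XOR 100101 = 001000
  pos 8: 100000 XOR 100101 = 000101
  pos 11: 101000 XOR 100101 = 001101
Remainder (last 5 bits) = 11010. This is the CRC / FCS.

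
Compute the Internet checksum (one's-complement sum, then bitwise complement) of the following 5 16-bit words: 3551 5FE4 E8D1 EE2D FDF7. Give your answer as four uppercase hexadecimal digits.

95D2

One's-complement addition (fold any carry out of bit 15 back into bit 0):
  0x3551 + 0x5FE4 = 0x09535
  0x9535 + 0xE8D1 = 0x17E06 → wrap carry → 0x7E07
  0x7E07 + 0xEE2D = 0x16C34 → wrap carry → 0x6C35
  0x6C35 + 0xFDF7 = 0x16A2C → wrap carry → 0x6A2D
One's-complement sum = 0x6A2D.
Checksum = ~0x6A2D & 0xFFFF = 0x95D2.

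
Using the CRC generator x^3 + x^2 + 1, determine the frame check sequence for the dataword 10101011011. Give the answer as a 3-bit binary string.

Append 3 zeros: 10101011011000. Divide by 1101 (XOR where the leading bit is 1):
  pos 0: 1010 XOR 1101 = 0111
  pos 1: 1111 XOR 1101 = 0010
  pos 3: 1001 XOR 1101 = 0100
  pos 4: 1001 XOR 1101 = 0100
  pos 5: 1000 XOR 1101 = 0101
  pos 6: 1011 XOR 1101 = 0110
  pos 7: 1101 XOR 1101 = 0000
Remainder (last 3 bits) = 000. This is the CRC / FCS.

000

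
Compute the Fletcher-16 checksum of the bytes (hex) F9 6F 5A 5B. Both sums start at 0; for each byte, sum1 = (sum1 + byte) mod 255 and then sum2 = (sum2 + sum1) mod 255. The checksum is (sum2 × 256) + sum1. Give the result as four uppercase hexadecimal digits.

Running sums (mod 255):
  after byte 0 (F9): sum1=249, sum2=249
  after byte 1 (6F): sum1=105, sum2=99
  after byte 2 (5A): sum1=195, sum2=39
  after byte 3 (5B): sum1=31, sum2=70
Checksum = sum2·256 + sum1 = 70·256 + 31 = 17951 = 0x461F.

461F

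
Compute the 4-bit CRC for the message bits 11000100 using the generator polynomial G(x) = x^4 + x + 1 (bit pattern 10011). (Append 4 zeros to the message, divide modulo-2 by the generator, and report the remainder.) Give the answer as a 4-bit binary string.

Append 4 zeros: 110001000000. Divide by 10011 (XOR where the leading bit is 1):
  pos 0: 11000 XOR 10011 = 01011
  pos 1: 10111 XOR 10011 = 00100
  pos 3: 10000 XOR 10011 = 00011
  pos 6: 11000 XOR 10011 = 01011
  pos 7: 10110 XOR 10011 = 00101
Remainder (last 4 bits) = 0101. This is the CRC / FCS.

0101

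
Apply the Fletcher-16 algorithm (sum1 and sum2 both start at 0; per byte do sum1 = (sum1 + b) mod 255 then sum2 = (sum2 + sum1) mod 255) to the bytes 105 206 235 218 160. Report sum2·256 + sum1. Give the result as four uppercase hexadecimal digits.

649F

Running sums (mod 255):
  after byte 0 (105): sum1=105, sum2=105
  after byte 1 (206): sum1=56, sum2=161
  after byte 2 (235): sum1=36, sum2=197
  after byte 3 (218): sum1=254, sum2=196
  after byte 4 (160): sum1=159, sum2=100
Checksum = sum2·256 + sum1 = 100·256 + 159 = 25759 = 0x649F.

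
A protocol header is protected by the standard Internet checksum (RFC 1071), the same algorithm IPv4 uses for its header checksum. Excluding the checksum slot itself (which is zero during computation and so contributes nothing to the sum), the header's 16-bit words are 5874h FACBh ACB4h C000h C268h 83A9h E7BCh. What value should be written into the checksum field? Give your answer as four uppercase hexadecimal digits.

123B

One's-complement addition (fold any carry out of bit 15 back into bit 0):
  0x5874 + 0xFACB = 0x1533F → wrap carry → 0x5340
  0x5340 + 0xACB4 = 0x0FFF4
  0xFFF4 + 0xC000 = 0x1BFF4 → wrap carry → 0xBFF5
  0xBFF5 + 0xC268 = 0x1825D → wrap carry → 0x825E
  0x825E + 0x83A9 = 0x10607 → wrap carry → 0x0608
  0x0608 + 0xE7BC = 0x0EDC4
One's-complement sum = 0xEDC4.
Checksum = ~0xEDC4 & 0xFFFF = 0x123B.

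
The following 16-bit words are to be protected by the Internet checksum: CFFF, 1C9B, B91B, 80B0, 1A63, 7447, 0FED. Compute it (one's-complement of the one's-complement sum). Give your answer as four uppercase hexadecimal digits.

3B01

One's-complement addition (fold any carry out of bit 15 back into bit 0):
  0xCFFF + 0x1C9B = 0x0EC9A
  0xEC9A + 0xB91B = 0x1A5B5 → wrap carry → 0xA5B6
  0xA5B6 + 0x80B0 = 0x12666 → wrap carry → 0x2667
  0x2667 + 0x1A63 = 0x040CA
  0x40CA + 0x7447 = 0x0B511
  0xB511 + 0x0FED = 0x0C4FE
One's-complement sum = 0xC4FE.
Checksum = ~0xC4FE & 0xFFFF = 0x3B01.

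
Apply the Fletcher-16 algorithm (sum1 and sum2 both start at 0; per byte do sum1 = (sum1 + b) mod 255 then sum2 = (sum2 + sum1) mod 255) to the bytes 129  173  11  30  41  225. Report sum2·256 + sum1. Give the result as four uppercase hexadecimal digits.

Running sums (mod 255):
  after byte 0 (129): sum1=129, sum2=129
  after byte 1 (173): sum1=47, sum2=176
  after byte 2 (11): sum1=58, sum2=234
  after byte 3 (30): sum1=88, sum2=67
  after byte 4 (41): sum1=129, sum2=196
  after byte 5 (225): sum1=99, sum2=40
Checksum = sum2·256 + sum1 = 40·256 + 99 = 10339 = 0x2863.

2863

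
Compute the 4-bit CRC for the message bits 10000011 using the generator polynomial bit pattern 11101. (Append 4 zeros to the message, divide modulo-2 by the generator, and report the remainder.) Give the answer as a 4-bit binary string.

Append 4 zeros: 100000110000. Divide by 11101 (XOR where the leading bit is 1):
  pos 0: 10000 XOR 11101 = 01101
  pos 1: 11010 XOR 11101 = 00111
  pos 3: 11111 XOR 11101 = 00010
  pos 6: 10000 XOR 11101 = 01101
  pos 7: 11010 XOR 11101 = 00111
Remainder (last 4 bits) = 0111. This is the CRC / FCS.

0111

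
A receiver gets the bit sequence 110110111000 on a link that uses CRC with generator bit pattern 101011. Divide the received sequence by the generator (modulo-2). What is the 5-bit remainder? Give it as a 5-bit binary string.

Modulo-2 division of 110110111000 by 101011:
  pos 0: 110110 XOR 101011 = 011101
  pos 1: 111011 XOR 101011 = 010000
  pos 2: 100001 XOR 101011 = 001010
  pos 4: 101010 XOR 101011 = 000001
Remainder = 00100 (nonzero — an error is detected).

00100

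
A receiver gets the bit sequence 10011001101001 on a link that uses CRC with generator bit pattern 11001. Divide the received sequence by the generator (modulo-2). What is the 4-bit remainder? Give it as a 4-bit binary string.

0100

Modulo-2 division of 10011001101001 by 11001:
  pos 0: 10011 XOR 11001 = 01010
  pos 1: 10100 XOR 11001 = 01101
  pos 2: 11010 XOR 11001 = 00011
  pos 5: 11110 XOR 11001 = 00111
  pos 7: 11110 XOR 11001 = 00111
  pos 9: 11101 XOR 11001 = 00100
Remainder = 0100 (nonzero — an error is detected).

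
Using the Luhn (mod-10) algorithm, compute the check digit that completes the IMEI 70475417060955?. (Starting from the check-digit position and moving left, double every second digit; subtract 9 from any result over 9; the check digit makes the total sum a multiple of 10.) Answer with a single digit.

7

Partial digits right→left: 5 5 9 0 6 0 7 1 4 5 7 4 0 7
Double every second digit counting from the check-digit position (so the 1st, 3rd, 5th, ... of the partial from the right).
  doubled (with −9 where >9): 1 9 3 5 8 5 0 → sum 31
  kept as-is: 5 0 0 1 5 4 7 → sum 22
Total = 31 + 22 = 53.
Check digit = (10 − (53 mod 10)) mod 10 = 7.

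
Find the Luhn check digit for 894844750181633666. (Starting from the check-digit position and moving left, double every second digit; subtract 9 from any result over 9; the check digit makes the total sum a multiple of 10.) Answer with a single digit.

Partial digits right→left: 6 6 6 3 3 6 1 8 1 0 5 7 4 4 8 4 9 8
Double every second digit counting from the check-digit position (so the 1st, 3rd, 5th, ... of the partial from the right).
  doubled (with −9 where >9): 3 3 6 2 2 1 8 7 9 → sum 41
  kept as-is: 6 3 6 8 0 7 4 4 8 → sum 46
Total = 41 + 46 = 87.
Check digit = (10 − (87 mod 10)) mod 10 = 3.

3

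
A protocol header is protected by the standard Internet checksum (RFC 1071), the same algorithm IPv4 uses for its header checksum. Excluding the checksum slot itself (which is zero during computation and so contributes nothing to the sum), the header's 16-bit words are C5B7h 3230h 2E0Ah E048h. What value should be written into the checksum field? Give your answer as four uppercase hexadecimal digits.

One's-complement addition (fold any carry out of bit 15 back into bit 0):
  0xC5B7 + 0x3230 = 0x0F7E7
  0xF7E7 + 0x2E0A = 0x125F1 → wrap carry → 0x25F2
  0x25F2 + 0xE048 = 0x1063A → wrap carry → 0x063B
One's-complement sum = 0x063B.
Checksum = ~0x063B & 0xFFFF = 0xF9C4.

F9C4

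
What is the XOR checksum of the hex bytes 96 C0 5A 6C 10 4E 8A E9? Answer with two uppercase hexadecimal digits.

5D

XOR the bytes together:
  start with 0x96
  0x96 ⊕ 0xC0 = 0x56
  0x56 ⊕ 0x5A = 0x0C
  0x0C ⊕ 0x6C = 0x60
  0x60 ⊕ 0x10 = 0x70
  0x70 ⊕ 0x4E = 0x3E
  0x3E ⊕ 0x8A = 0xB4
  0xB4 ⊕ 0xE9 = 0x5D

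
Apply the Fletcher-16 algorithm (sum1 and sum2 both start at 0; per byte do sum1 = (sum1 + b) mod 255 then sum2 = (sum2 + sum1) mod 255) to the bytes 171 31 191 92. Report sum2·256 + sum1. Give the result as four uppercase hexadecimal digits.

E7E6

Running sums (mod 255):
  after byte 0 (171): sum1=171, sum2=171
  after byte 1 (31): sum1=202, sum2=118
  after byte 2 (191): sum1=138, sum2=1
  after byte 3 (92): sum1=230, sum2=231
Checksum = sum2·256 + sum1 = 231·256 + 230 = 59366 = 0xE7E6.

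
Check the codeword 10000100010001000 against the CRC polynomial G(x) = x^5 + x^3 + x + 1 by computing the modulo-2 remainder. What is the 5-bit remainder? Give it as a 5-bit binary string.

Modulo-2 division of 10000100010001000 by 101011:
  pos 0: 100001 XOR 101011 = 001010
  pos 2: 101000 XOR 101011 = 000011
  pos 6: 110100 XOR 101011 = 011111
  pos 7: 111110 XOR 101011 = 010101
  pos 8: 101011 XOR 101011 = 000000
Remainder = 00000 (zero — the frame passes the CRC check).

00000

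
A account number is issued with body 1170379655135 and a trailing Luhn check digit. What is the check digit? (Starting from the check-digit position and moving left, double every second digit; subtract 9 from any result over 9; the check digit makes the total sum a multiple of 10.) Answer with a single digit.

Partial digits right→left: 5 3 1 5 5 6 9 7 3 0 7 1 1
Double every second digit counting from the check-digit position (so the 1st, 3rd, 5th, ... of the partial from the right).
  doubled (with −9 where >9): 1 2 1 9 6 5 2 → sum 26
  kept as-is: 3 5 6 7 0 1 → sum 22
Total = 26 + 22 = 48.
Check digit = (10 − (48 mod 10)) mod 10 = 2.

2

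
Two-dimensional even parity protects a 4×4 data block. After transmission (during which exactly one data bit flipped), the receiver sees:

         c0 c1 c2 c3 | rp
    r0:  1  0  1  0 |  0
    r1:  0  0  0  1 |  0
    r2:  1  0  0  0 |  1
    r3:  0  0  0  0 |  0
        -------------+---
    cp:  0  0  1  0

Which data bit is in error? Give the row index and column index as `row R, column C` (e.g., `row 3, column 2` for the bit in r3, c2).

row 1, column 3

Recompute each row's even parity and compare to rp:
  r0: data parity 0, sent rp 0 → ok
  r1: data parity 1, sent rp 0 → mismatch
  r2: data parity 1, sent rp 1 → ok
  r3: data parity 0, sent rp 0 → ok
Recompute each column's even parity and compare to cp:
  c0: data parity 0, sent cp 0 → ok
  c1: data parity 0, sent cp 0 → ok
  c2: data parity 1, sent cp 1 → ok
  c3: data parity 1, sent cp 0 → mismatch
Exactly one row (r1) and one column (c3) fail → the flipped bit is at their intersection.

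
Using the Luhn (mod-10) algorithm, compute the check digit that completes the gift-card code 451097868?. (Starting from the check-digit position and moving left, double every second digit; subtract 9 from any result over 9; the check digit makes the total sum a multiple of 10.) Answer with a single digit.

9

Partial digits right→left: 8 6 8 7 9 0 1 5 4
Double every second digit counting from the check-digit position (so the 1st, 3rd, 5th, ... of the partial from the right).
  doubled (with −9 where >9): 7 7 9 2 8 → sum 33
  kept as-is: 6 7 0 5 → sum 18
Total = 33 + 18 = 51.
Check digit = (10 − (51 mod 10)) mod 10 = 9.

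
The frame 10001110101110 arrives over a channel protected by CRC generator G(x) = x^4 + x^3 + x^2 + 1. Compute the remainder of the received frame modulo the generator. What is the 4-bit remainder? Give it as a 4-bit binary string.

0000

Modulo-2 division of 10001110101110 by 11101:
  pos 0: 10001 XOR 11101 = 01100
  pos 1: 11001 XOR 11101 = 00100
  pos 3: 10010 XOR 11101 = 01111
  pos 4: 11111 XOR 11101 = 00010
  pos 7: 10011 XOR 11101 = 01110
  pos 8: 11101 XOR 11101 = 00000
Remainder = 0000 (zero — the frame passes the CRC check).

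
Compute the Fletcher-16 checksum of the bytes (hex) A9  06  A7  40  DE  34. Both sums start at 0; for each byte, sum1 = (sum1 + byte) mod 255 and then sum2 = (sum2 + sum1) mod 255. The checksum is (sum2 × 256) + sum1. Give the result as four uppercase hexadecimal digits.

69AA

Running sums (mod 255):
  after byte 0 (A9): sum1=169, sum2=169
  after byte 1 (06): sum1=175, sum2=89
  after byte 2 (A7): sum1=87, sum2=176
  after byte 3 (40): sum1=151, sum2=72
  after byte 4 (DE): sum1=118, sum2=190
  after byte 5 (34): sum1=170, sum2=105
Checksum = sum2·256 + sum1 = 105·256 + 170 = 27050 = 0x69AA.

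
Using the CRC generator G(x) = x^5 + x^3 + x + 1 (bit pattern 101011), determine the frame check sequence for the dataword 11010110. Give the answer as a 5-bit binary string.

Append 5 zeros: 1101011000000. Divide by 101011 (XOR where the leading bit is 1):
  pos 0: 110101 XOR 101011 = 011110
  pos 1: 111101 XOR 101011 = 010110
  pos 2: 101100 XOR 101011 = 000111
  pos 5: 111000 XOR 101011 = 010011
  pos 6: 100110 XOR 101011 = 001101
Remainder (last 5 bits) = 11010. This is the CRC / FCS.

11010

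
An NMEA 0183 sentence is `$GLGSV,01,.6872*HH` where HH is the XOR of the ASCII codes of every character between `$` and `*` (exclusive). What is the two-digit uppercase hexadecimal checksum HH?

6D

XOR the ASCII codes of the payload characters:
  'G' = 0x47 → acc = 0x47
  'L' = 0x4C → acc = 0x0B
  'G' = 0x47 → acc = 0x4C
  'S' = 0x53 → acc = 0x1F
  'V' = 0x56 → acc = 0x49
  ',' = 0x2C → acc = 0x65
  '0' = 0x30 → acc = 0x55
  '1' = 0x31 → acc = 0x64
  ',' = 0x2C → acc = 0x48
  '.' = 0x2E → acc = 0x66
  '6' = 0x36 → acc = 0x50
  '8' = 0x38 → acc = 0x68
  '7' = 0x37 → acc = 0x5F
  '2' = 0x32 → acc = 0x6D
Checksum = 0x6D.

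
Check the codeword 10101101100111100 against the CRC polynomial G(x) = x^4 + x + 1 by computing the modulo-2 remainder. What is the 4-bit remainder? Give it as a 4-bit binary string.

1100

Modulo-2 division of 10101101100111100 by 10011:
  pos 0: 10101 XOR 10011 = 00110
  pos 2: 11010 XOR 10011 = 01001
  pos 3: 10011 XOR 10011 = 00000
  pos 8: 10011 XOR 10011 = 00000
Remainder = 1100 (nonzero — an error is detected).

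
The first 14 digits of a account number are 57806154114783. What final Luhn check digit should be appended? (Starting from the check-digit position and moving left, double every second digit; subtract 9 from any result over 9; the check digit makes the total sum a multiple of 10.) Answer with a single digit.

5

Partial digits right→left: 3 8 7 4 1 1 4 5 1 6 0 8 7 5
Double every second digit counting from the check-digit position (so the 1st, 3rd, 5th, ... of the partial from the right).
  doubled (with −9 where >9): 6 5 2 8 2 0 5 → sum 28
  kept as-is: 8 4 1 5 6 8 5 → sum 37
Total = 28 + 37 = 65.
Check digit = (10 − (65 mod 10)) mod 10 = 5.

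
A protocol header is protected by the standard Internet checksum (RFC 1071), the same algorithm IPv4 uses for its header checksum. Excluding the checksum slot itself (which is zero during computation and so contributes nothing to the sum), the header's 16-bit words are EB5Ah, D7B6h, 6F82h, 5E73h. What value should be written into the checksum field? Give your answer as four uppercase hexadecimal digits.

One's-complement addition (fold any carry out of bit 15 back into bit 0):
  0xEB5A + 0xD7B6 = 0x1C310 → wrap carry → 0xC311
  0xC311 + 0x6F82 = 0x13293 → wrap carry → 0x3294
  0x3294 + 0x5E73 = 0x09107
One's-complement sum = 0x9107.
Checksum = ~0x9107 & 0xFFFF = 0x6EF8.

6EF8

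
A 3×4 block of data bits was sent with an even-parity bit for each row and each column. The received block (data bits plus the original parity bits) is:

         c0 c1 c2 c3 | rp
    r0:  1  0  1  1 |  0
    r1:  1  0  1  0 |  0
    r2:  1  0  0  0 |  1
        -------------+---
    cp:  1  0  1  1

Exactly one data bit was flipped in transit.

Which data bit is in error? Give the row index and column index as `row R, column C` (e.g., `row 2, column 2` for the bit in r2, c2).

row 0, column 2

Recompute each row's even parity and compare to rp:
  r0: data parity 1, sent rp 0 → mismatch
  r1: data parity 0, sent rp 0 → ok
  r2: data parity 1, sent rp 1 → ok
Recompute each column's even parity and compare to cp:
  c0: data parity 1, sent cp 1 → ok
  c1: data parity 0, sent cp 0 → ok
  c2: data parity 0, sent cp 1 → mismatch
  c3: data parity 1, sent cp 1 → ok
Exactly one row (r0) and one column (c2) fail → the flipped bit is at their intersection.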